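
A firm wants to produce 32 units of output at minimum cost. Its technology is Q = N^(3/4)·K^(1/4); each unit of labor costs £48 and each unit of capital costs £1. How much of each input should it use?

Cost minimization requires the marginal rate of technical substitution to equal the input-price ratio: MP_N/MP_K = w/r.
Here MP_N/MP_K = (3/4)·(K/N)/(1/4) = 3·(K/N). Setting this equal to 48/1 = 48 gives K = 16N.
Substituting into Q = 32: N^(3/4)·(16N)^(1/4) = 32.
Solving, N = 16 and K = 256.

N* = 16, K* = 256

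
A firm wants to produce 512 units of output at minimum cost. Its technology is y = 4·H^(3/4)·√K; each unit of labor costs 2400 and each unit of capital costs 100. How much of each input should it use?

H* = 16, K* = 256

Cost minimization requires the marginal rate of technical substitution to equal the input-price ratio: MP_H/MP_K = w/r.
Here MP_H/MP_K = (3/4)·(K/H)/(1/2) = 1.5·(K/H). Setting this equal to 2400/100 = 24 gives K = 16H.
Substituting into y = 512: 4·H^(3/4)·(16H)^(1/2) = 512.
Solving, H = 16 and K = 256.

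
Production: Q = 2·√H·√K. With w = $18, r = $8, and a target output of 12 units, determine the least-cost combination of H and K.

H* = 4, K* = 9

Cost minimization requires the marginal rate of technical substitution to equal the input-price ratio: MP_H/MP_K = w/r.
Here MP_H/MP_K = (1/2)·(K/H)/(1/2) = (K/H). Setting this equal to 18/8 = 2.25 gives K = 2.25H.
Substituting into Q = 12: 2·H^(1/2)·(2.25H)^(1/2) = 12.
Solving, H = 4 and K = 9.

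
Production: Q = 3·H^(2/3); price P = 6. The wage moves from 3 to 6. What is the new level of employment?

From P·MP_H = w with MP_H = 2·H^(-1/3), the labor demand is H(w) = (12/w)^(3).
At w = 3: H = 64. At w = 6: H = 8.

H* = 8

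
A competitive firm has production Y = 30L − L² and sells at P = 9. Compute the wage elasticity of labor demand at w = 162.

From P·MP_L = w with MP_L = 30 − 2L, labor demand is L(w) = (30 − w/9)/2.
dL/dw = −1/(18) = -1/18.
At w = 162, L = 6, so ε = (dL/dw)·(w/L) = (-1/18)·(162/6) = -1.5.

ε = -1.5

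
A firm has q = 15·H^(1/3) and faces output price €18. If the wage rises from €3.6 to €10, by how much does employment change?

From P·MP_H = w with MP_H = 5·H^(-2/3), the labor demand is H(w) = (90/w)^(3/2).
At w = 3.6: H = 125. At w = 10: H = 27.
ΔH = 27 − 125 = -98.

ΔH = -98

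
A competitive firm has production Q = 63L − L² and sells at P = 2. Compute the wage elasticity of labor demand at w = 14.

From P·MP_L = w with MP_L = 63 − 2L, labor demand is L(w) = (63 − w/2)/2.
dL/dw = −1/(4) = -0.25.
At w = 14, L = 28, so ε = (dL/dw)·(w/L) = (-0.25)·(14/28) = -0.125.

ε = -0.125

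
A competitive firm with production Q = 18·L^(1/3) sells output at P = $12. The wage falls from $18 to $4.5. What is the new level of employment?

L* = 64

From P·MP_L = w with MP_L = 6·L^(-2/3), the labor demand is L(w) = (72/w)^(3/2).
At w = 18: L = 8. At w = 4.5: L = 64.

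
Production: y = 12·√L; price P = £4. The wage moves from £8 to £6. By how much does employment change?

From P·MP_L = w with MP_L = 6·L^(-1/2), the labor demand is L(w) = (24/w)^(2).
At w = 8: L = 9. At w = 6: L = 16.
ΔL = 16 − 9 = 7.

ΔL = 7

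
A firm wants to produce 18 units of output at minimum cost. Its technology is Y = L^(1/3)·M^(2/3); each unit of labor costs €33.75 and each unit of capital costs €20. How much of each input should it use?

Cost minimization requires the marginal rate of technical substitution to equal the input-price ratio: MP_L/MP_M = w/r.
Here MP_L/MP_M = (1/3)·(M/L)/(2/3) = 0.5·(M/L). Setting this equal to 33.75/20 = 1.6875 gives M = 3.375L.
Substituting into Y = 18: L^(1/3)·(3.375L)^(2/3) = 18.
Solving, L = 8 and M = 27.

L* = 8, M* = 27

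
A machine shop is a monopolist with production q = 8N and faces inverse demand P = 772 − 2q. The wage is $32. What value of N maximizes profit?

N* = 24

Marginal revenue from the inverse demand is MR = 772 − 4q.
The marginal product is MP_N = 8.
A monopolist hires until marginal revenue product equals the wage: MR·MP_N = w.
(772 − 32N)·8 = 32, so N = 24.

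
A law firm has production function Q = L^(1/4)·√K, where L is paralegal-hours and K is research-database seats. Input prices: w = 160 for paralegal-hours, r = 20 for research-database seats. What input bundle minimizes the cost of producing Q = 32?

L* = 16, K* = 256

Cost minimization requires the marginal rate of technical substitution to equal the input-price ratio: MP_L/MP_K = w/r.
Here MP_L/MP_K = (1/4)·(K/L)/(1/2) = 0.5·(K/L). Setting this equal to 160/20 = 8 gives K = 16L.
Substituting into Q = 32: L^(1/4)·(16L)^(1/2) = 32.
Solving, L = 16 and K = 256.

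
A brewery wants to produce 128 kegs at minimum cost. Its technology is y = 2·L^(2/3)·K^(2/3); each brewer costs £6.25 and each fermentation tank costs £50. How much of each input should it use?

Cost minimization requires the marginal rate of technical substitution to equal the input-price ratio: MP_L/MP_K = w/r.
Here MP_L/MP_K = (2/3)·(K/L)/(2/3) = (K/L). Setting this equal to 6.25/50 = 0.125 gives K = 0.125L.
Substituting into y = 128: 2·L^(2/3)·(0.125L)^(2/3) = 128.
Solving, L = 64 and K = 8.

L* = 64, K* = 8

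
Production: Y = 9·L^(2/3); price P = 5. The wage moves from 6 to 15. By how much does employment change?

ΔL = -117

From P·MP_L = w with MP_L = 6·L^(-1/3), the labor demand is L(w) = (30/w)^(3).
At w = 6: L = 125. At w = 15: L = 8.
ΔL = 8 − 125 = -117.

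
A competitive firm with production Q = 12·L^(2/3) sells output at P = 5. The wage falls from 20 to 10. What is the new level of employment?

From P·MP_L = w with MP_L = 8·L^(-1/3), the labor demand is L(w) = (40/w)^(3).
At w = 20: L = 8. At w = 10: L = 64.

L* = 64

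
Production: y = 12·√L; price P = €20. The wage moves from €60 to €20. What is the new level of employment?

From P·MP_L = w with MP_L = 6·L^(-1/2), the labor demand is L(w) = (120/w)^(2).
At w = 60: L = 4. At w = 20: L = 36.

L* = 36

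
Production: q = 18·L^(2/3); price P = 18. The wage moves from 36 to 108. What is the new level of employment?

L* = 8

From P·MP_L = w with MP_L = 12·L^(-1/3), the labor demand is L(w) = (216/w)^(3).
At w = 36: L = 216. At w = 108: L = 8.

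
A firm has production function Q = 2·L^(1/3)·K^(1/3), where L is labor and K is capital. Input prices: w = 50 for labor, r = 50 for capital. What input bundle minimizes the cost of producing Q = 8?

L* = 8, K* = 8

Cost minimization requires the marginal rate of technical substitution to equal the input-price ratio: MP_L/MP_K = w/r.
Here MP_L/MP_K = (1/3)·(K/L)/(1/3) = (K/L). Setting this equal to 50/50 = 1 gives K = L.
Substituting into Q = 8: 2·L^(1/3)·(L)^(1/3) = 8.
Solving, L = 8 and K = 8.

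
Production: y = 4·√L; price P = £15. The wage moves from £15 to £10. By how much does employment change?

From P·MP_L = w with MP_L = 2·L^(-1/2), the labor demand is L(w) = (30/w)^(2).
At w = 15: L = 4. At w = 10: L = 9.
ΔL = 9 − 4 = 5.

ΔL = 5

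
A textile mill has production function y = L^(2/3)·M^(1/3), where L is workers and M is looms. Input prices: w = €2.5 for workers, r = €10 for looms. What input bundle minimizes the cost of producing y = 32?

Cost minimization requires the marginal rate of technical substitution to equal the input-price ratio: MP_L/MP_M = w/r.
Here MP_L/MP_M = (2/3)·(M/L)/(1/3) = 2·(M/L). Setting this equal to 2.5/10 = 0.25 gives M = 0.125L.
Substituting into y = 32: L^(2/3)·(0.125L)^(1/3) = 32.
Solving, L = 64 and M = 8.

L* = 64, M* = 8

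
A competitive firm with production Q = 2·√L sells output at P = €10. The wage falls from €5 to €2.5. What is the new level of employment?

L* = 16

From P·MP_L = w with MP_L = L^(-1/2), the labor demand is L(w) = (10/w)^(2).
At w = 5: L = 4. At w = 2.5: L = 16.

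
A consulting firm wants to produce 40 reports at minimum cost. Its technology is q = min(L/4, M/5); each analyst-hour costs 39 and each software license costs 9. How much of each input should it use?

L* = 160, M* = 200

With a fixed-proportions technology, the cost-minimizing bundle uses no slack in either input: L/4 = M/5 = q.
So L = 4·40 = 160 and M = 5·40 = 200.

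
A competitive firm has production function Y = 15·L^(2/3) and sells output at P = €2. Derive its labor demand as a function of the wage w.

MP_L = (2/3)·15·L^(-1/3) = 10·L^(-1/3).
Setting P·MP_L = w: 20·L^(-1/3) = w.
Solving for L: L^(-1/3) = w/20, so L = (20/w)^(3).

L(w) = 8000/w³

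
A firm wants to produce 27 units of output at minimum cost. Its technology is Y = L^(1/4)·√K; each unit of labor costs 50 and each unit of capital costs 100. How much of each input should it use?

L* = 81, K* = 81

Cost minimization requires the marginal rate of technical substitution to equal the input-price ratio: MP_L/MP_K = w/r.
Here MP_L/MP_K = (1/4)·(K/L)/(1/2) = 0.5·(K/L). Setting this equal to 50/100 = 0.5 gives K = L.
Substituting into Y = 27: L^(1/4)·(L)^(1/2) = 27.
Solving, L = 81 and K = 81.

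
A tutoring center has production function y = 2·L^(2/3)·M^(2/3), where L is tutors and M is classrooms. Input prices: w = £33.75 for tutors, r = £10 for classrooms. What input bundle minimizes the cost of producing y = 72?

L* = 8, M* = 27

Cost minimization requires the marginal rate of technical substitution to equal the input-price ratio: MP_L/MP_M = w/r.
Here MP_L/MP_M = (2/3)·(M/L)/(2/3) = (M/L). Setting this equal to 33.75/10 = 3.375 gives M = 3.375L.
Substituting into y = 72: 2·L^(2/3)·(3.375L)^(2/3) = 72.
Solving, L = 8 and M = 27.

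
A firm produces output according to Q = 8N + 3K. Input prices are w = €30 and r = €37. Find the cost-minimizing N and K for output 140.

N* = 17.5, K* = 0

The inputs are perfect substitutes, so the firm uses whichever has the lower cost per unit of output.
Cost per unit of output via N is w/8 = 3.75; via K it is r/3 = 37/3. N is cheaper.
Producing Q = 140 with N alone: N = 17.5, K = 0.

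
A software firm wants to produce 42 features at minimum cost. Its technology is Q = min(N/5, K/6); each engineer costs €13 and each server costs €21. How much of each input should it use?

With a fixed-proportions technology, the cost-minimizing bundle uses no slack in either input: N/5 = K/6 = Q.
So N = 5·42 = 210 and K = 6·42 = 252.

N* = 210, K* = 252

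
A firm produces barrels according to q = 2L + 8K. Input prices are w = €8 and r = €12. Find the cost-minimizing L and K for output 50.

The inputs are perfect substitutes, so the firm uses whichever has the lower cost per unit of output.
Cost per unit of output via L is w/2 = 4; via K it is r/8 = 1.5. K is cheaper.
Producing q = 50 with K alone: L = 0, K = 6.25.

L* = 0, K* = 6.25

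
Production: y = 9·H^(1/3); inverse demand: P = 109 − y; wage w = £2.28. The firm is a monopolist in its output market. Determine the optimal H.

H* = 125

Marginal revenue from the inverse demand is MR = 109 − 2y.
The marginal product is MP_H = 3·H^(-2/3).
A monopolist hires until marginal revenue product equals the wage: MR·MP_H = w.
At H, y = 9·H^(1/3). Substituting and solving: (109 − 18·H^(1/3))·3·H^(-2/3) = 2.28 gives H = 125.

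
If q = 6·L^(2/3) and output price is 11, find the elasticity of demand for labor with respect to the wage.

ε = -3

MP_L = (2/3)·6·L^(-1/3), so P·MP_L = w gives 44·L^(-1/3) = w.
Solving, L(w) = (44/w)^(3). This is a constant-elasticity form: L ∝ w^(−3), so ε = −3.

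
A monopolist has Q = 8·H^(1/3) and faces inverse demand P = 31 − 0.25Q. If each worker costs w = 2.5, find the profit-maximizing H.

H* = 64

Marginal revenue from the inverse demand is MR = 31 − 0.5Q.
The marginal product is MP_H = (8/3)·H^(-2/3).
A monopolist hires until marginal revenue product equals the wage: MR·MP_H = w.
At H, Q = 8·H^(1/3). Substituting and solving: (31 − 4·H^(1/3))·(8/3)·H^(-2/3) = 2.5 gives H = 64.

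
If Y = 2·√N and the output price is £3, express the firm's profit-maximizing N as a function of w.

N(w) = 9/w²

MP_N = (1/2)·2·N^(-1/2) = N^(-1/2).
Setting P·MP_N = w: 3·N^(-1/2) = w.
Solving for N: N^(-1/2) = w/3, so N = (3/w)^(2).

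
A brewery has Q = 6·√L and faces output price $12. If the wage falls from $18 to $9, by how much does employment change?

From P·MP_L = w with MP_L = 3·L^(-1/2), the labor demand is L(w) = (36/w)^(2).
At w = 18: L = 4. At w = 9: L = 16.
ΔL = 16 − 4 = 12.

ΔL = 12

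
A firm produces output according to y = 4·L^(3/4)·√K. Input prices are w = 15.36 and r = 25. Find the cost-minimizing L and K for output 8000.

Cost minimization requires the marginal rate of technical substitution to equal the input-price ratio: MP_L/MP_K = w/r.
Here MP_L/MP_K = (3/4)·(K/L)/(1/2) = 1.5·(K/L). Setting this equal to 15.36/25 = 0.6144 gives K = 0.4096L.
Substituting into y = 8000: 4·L^(3/4)·(0.4096L)^(1/2) = 8000.
Solving, L = 625 and K = 256.

L* = 625, K* = 256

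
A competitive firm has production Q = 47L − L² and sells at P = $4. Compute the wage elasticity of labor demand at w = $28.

From P·MP_L = w with MP_L = 47 − 2L, labor demand is L(w) = (47 − w/4)/2.
dL/dw = −1/(8) = -0.125.
At w = 28, L = 20, so ε = (dL/dw)·(w/L) = (-0.125)·(28/20) = -0.175.

ε = -0.175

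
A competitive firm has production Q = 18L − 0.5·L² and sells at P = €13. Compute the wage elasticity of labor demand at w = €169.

From P·MP_L = w with MP_L = 18 − L, labor demand is L(w) = 18 − w/13.
dL/dw = −1/(13) = -1/13.
At w = 169, L = 5, so ε = (dL/dw)·(w/L) = (-1/13)·(169/5) = -2.6.

ε = -2.6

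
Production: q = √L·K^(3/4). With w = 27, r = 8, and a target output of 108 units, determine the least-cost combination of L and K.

Cost minimization requires the marginal rate of technical substitution to equal the input-price ratio: MP_L/MP_K = w/r.
Here MP_L/MP_K = (1/2)·(K/L)/(3/4) = (2/3)·(K/L). Setting this equal to 27/8 = 3.375 gives K = 5.0625L.
Substituting into q = 108: L^(1/2)·(5.0625L)^(3/4) = 108.
Solving, L = 16 and K = 81.

L* = 16, K* = 81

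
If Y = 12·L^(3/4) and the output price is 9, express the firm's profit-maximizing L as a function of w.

L(w) = (81/w)^(4)

MP_L = (3/4)·12·L^(-1/4) = 9·L^(-1/4).
Setting P·MP_L = w: 81·L^(-1/4) = w.
Solving for L: L^(-1/4) = w/81, so L = (81/w)^(4).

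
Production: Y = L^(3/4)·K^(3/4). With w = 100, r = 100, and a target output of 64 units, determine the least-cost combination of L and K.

L* = 16, K* = 16

Cost minimization requires the marginal rate of technical substitution to equal the input-price ratio: MP_L/MP_K = w/r.
Here MP_L/MP_K = (3/4)·(K/L)/(3/4) = (K/L). Setting this equal to 100/100 = 1 gives K = L.
Substituting into Y = 64: L^(3/4)·(L)^(3/4) = 64.
Solving, L = 16 and K = 16.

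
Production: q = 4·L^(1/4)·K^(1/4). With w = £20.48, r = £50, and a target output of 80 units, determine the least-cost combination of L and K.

L* = 625, K* = 256

Cost minimization requires the marginal rate of technical substitution to equal the input-price ratio: MP_L/MP_K = w/r.
Here MP_L/MP_K = (1/4)·(K/L)/(1/4) = (K/L). Setting this equal to 20.48/50 = 0.4096 gives K = 0.4096L.
Substituting into q = 80: 4·L^(1/4)·(0.4096L)^(1/4) = 80.
Solving, L = 625 and K = 256.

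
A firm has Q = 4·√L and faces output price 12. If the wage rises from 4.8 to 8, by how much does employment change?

ΔL = -16

From P·MP_L = w with MP_L = 2·L^(-1/2), the labor demand is L(w) = (24/w)^(2).
At w = 4.8: L = 25. At w = 8: L = 9.
ΔL = 9 − 25 = -16.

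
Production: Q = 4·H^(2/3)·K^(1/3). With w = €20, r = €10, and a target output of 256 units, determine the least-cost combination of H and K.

H* = 64, K* = 64

Cost minimization requires the marginal rate of technical substitution to equal the input-price ratio: MP_H/MP_K = w/r.
Here MP_H/MP_K = (2/3)·(K/H)/(1/3) = 2·(K/H). Setting this equal to 20/10 = 2 gives K = H.
Substituting into Q = 256: 4·H^(2/3)·(H)^(1/3) = 256.
Solving, H = 64 and K = 64.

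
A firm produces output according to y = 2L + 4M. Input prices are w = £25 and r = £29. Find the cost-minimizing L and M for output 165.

L* = 0, M* = 41.25

The inputs are perfect substitutes, so the firm uses whichever has the lower cost per unit of output.
Cost per unit of output via L is w/2 = 12.5; via M it is r/4 = 7.25. M is cheaper.
Producing y = 165 with M alone: L = 0, M = 41.25.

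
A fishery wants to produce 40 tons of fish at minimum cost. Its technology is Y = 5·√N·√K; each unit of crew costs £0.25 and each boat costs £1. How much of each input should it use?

N* = 16, K* = 4

Cost minimization requires the marginal rate of technical substitution to equal the input-price ratio: MP_N/MP_K = w/r.
Here MP_N/MP_K = (1/2)·(K/N)/(1/2) = (K/N). Setting this equal to 0.25/1 = 0.25 gives K = 0.25N.
Substituting into Y = 40: 5·N^(1/2)·(0.25N)^(1/2) = 40.
Solving, N = 16 and K = 4.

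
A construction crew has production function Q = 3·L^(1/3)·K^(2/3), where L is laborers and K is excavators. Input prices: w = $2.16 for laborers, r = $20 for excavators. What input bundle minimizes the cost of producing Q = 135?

Cost minimization requires the marginal rate of technical substitution to equal the input-price ratio: MP_L/MP_K = w/r.
Here MP_L/MP_K = (1/3)·(K/L)/(2/3) = 0.5·(K/L). Setting this equal to 2.16/20 = 0.108 gives K = 0.216L.
Substituting into Q = 135: 3·L^(1/3)·(0.216L)^(2/3) = 135.
Solving, L = 125 and K = 27.

L* = 125, K* = 27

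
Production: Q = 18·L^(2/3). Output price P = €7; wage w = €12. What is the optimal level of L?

MP_L = (2/3)·18·L^(-1/3) = 12·L^(-1/3).
Profit maximization for a price taker requires P·MP_L = w: 7·12·L^(-1/3) = 12.
So L^(-1/3) = 1/7, which gives L = 343.

L* = 343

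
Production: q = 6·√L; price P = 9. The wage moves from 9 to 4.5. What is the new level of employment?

L* = 36

From P·MP_L = w with MP_L = 3·L^(-1/2), the labor demand is L(w) = (27/w)^(2).
At w = 9: L = 9. At w = 4.5: L = 36.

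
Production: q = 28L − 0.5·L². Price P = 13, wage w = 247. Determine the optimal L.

The marginal product of L is MP_L = 28 − L.
A price-taking firm hires until the value of the marginal product equals the wage: P·MP_L = w, so 13·(28 − L) = 247.
Then 28 − L = 19, giving L = 9.

L* = 9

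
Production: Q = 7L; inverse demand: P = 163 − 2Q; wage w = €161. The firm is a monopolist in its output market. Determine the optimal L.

L* = 5

Marginal revenue from the inverse demand is MR = 163 − 4Q.
The marginal product is MP_L = 7.
A monopolist hires until marginal revenue product equals the wage: MR·MP_L = w.
(163 − 28L)·7 = 161, so L = 5.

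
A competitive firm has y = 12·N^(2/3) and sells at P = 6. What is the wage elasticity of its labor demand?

MP_N = (2/3)·12·N^(-1/3), so P·MP_N = w gives 48·N^(-1/3) = w.
Solving, N(w) = (48/w)^(3). This is a constant-elasticity form: N ∝ w^(−3), so ε = −3.

ε = -3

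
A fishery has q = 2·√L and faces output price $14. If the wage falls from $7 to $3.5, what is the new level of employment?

From P·MP_L = w with MP_L = L^(-1/2), the labor demand is L(w) = (14/w)^(2).
At w = 7: L = 4. At w = 3.5: L = 16.

L* = 16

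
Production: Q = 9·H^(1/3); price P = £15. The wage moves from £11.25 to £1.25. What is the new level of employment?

From P·MP_H = w with MP_H = 3·H^(-2/3), the labor demand is H(w) = (45/w)^(3/2).
At w = 11.25: H = 8. At w = 1.25: H = 216.

H* = 216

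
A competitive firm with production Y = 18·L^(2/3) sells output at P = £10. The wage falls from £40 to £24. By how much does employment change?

From P·MP_L = w with MP_L = 12·L^(-1/3), the labor demand is L(w) = (120/w)^(3).
At w = 40: L = 27. At w = 24: L = 125.
ΔL = 125 − 27 = 98.

ΔL = 98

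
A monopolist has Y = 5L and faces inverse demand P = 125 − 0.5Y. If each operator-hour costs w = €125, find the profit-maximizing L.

Marginal revenue from the inverse demand is MR = 125 − Y.
The marginal product is MP_L = 5.
A monopolist hires until marginal revenue product equals the wage: MR·MP_L = w.
(125 − 5L)·5 = 125, so L = 20.

L* = 20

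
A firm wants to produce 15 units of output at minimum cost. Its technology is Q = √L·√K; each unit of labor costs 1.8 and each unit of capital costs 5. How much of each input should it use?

L* = 25, K* = 9

Cost minimization requires the marginal rate of technical substitution to equal the input-price ratio: MP_L/MP_K = w/r.
Here MP_L/MP_K = (1/2)·(K/L)/(1/2) = (K/L). Setting this equal to 1.8/5 = 0.36 gives K = 0.36L.
Substituting into Q = 15: L^(1/2)·(0.36L)^(1/2) = 15.
Solving, L = 25 and K = 9.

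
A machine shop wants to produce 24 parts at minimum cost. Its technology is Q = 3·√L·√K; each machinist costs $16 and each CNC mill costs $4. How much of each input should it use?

Cost minimization requires the marginal rate of technical substitution to equal the input-price ratio: MP_L/MP_K = w/r.
Here MP_L/MP_K = (1/2)·(K/L)/(1/2) = (K/L). Setting this equal to 16/4 = 4 gives K = 4L.
Substituting into Q = 24: 3·L^(1/2)·(4L)^(1/2) = 24.
Solving, L = 4 and K = 16.

L* = 4, K* = 16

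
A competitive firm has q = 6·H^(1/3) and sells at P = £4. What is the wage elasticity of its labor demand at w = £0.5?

MP_H = (1/3)·6·H^(-2/3), so P·MP_H = w gives 8·H^(-2/3) = w.
Solving, H(w) = (8/w)^(3/2). This is a constant-elasticity form: H ∝ w^(−3/2), so ε = −3/2.

ε = -1.5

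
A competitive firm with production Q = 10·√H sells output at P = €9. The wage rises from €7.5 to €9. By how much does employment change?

ΔH = -11

From P·MP_H = w with MP_H = 5·H^(-1/2), the labor demand is H(w) = (45/w)^(2).
At w = 7.5: H = 36. At w = 9: H = 25.
ΔH = 25 − 36 = -11.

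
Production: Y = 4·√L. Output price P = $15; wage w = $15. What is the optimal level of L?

L* = 4

MP_L = (1/2)·4·L^(-1/2) = 2·L^(-1/2).
Profit maximization for a price taker requires P·MP_L = w: 15·2·L^(-1/2) = 15.
So L^(-1/2) = 0.5, which gives L = 4.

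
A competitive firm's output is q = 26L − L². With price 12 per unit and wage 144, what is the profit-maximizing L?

The marginal product of L is MP_L = 26 − 2L.
A price-taking firm hires until the value of the marginal product equals the wage: P·MP_L = w, so 12·(26 − 2L) = 144.
Then 26 − 2L = 12, giving L = 7.

L* = 7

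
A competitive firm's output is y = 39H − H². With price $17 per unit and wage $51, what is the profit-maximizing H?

The marginal product of H is MP_H = 39 − 2H.
A price-taking firm hires until the value of the marginal product equals the wage: P·MP_H = w, so 17·(39 − 2H) = 51.
Then 39 − 2H = 3, giving H = 18.

H* = 18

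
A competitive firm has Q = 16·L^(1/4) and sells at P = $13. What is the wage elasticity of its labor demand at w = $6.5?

ε = -4/3

MP_L = (1/4)·16·L^(-3/4), so P·MP_L = w gives 52·L^(-3/4) = w.
Solving, L(w) = (52/w)^(4/3). This is a constant-elasticity form: L ∝ w^(−4/3), so ε = −4/3.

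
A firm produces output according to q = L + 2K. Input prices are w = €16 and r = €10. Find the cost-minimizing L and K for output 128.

L* = 0, K* = 64

The inputs are perfect substitutes, so the firm uses whichever has the lower cost per unit of output.
Cost per unit of output via L is 16; via K it is 5. K is cheaper.
Producing q = 128 with K alone: L = 0, K = 64.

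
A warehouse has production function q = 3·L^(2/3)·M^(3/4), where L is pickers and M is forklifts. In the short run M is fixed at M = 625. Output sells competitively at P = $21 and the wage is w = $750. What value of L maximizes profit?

L* = 343

With M = 625, MP_L = (2/3)·3·L^(-1/3)·625^(3/4) = 250·L^(-1/3).
Profit maximization for a price taker requires P·MP_L = w: 21·250·L^(-1/3) = 750.
So L^(-1/3) = 1/7, which gives L = 343.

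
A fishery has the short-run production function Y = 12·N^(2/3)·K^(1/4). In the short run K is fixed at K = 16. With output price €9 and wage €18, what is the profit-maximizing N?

With K = 16, MP_N = (2/3)·12·N^(-1/3)·16^(1/4) = 16·N^(-1/3).
Profit maximization for a price taker requires P·MP_N = w: 9·16·N^(-1/3) = 18.
So N^(-1/3) = 0.125, which gives N = 512.

N* = 512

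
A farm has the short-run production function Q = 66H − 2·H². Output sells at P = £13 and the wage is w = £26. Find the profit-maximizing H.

H* = 16

The marginal product of H is MP_H = 66 − 4H.
A price-taking firm hires until the value of the marginal product equals the wage: P·MP_H = w, so 13·(66 − 4H) = 26.
Then 66 − 4H = 2, giving H = 16.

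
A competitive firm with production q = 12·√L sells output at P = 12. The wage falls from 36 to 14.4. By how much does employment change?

From P·MP_L = w with MP_L = 6·L^(-1/2), the labor demand is L(w) = (72/w)^(2).
At w = 36: L = 4. At w = 14.4: L = 25.
ΔL = 25 − 4 = 21.

ΔL = 21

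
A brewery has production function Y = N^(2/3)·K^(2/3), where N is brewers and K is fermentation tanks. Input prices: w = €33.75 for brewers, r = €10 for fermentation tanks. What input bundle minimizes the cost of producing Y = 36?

N* = 8, K* = 27

Cost minimization requires the marginal rate of technical substitution to equal the input-price ratio: MP_N/MP_K = w/r.
Here MP_N/MP_K = (2/3)·(K/N)/(2/3) = (K/N). Setting this equal to 33.75/10 = 3.375 gives K = 3.375N.
Substituting into Y = 36: N^(2/3)·(3.375N)^(2/3) = 36.
Solving, N = 8 and K = 27.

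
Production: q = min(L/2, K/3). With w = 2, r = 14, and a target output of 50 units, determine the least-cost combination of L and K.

With a fixed-proportions technology, the cost-minimizing bundle uses no slack in either input: L/2 = K/3 = q.
So L = 2·50 = 100 and K = 3·50 = 150.

L* = 100, K* = 150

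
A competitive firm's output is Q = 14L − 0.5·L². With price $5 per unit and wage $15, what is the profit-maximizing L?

The marginal product of L is MP_L = 14 − L.
A price-taking firm hires until the value of the marginal product equals the wage: P·MP_L = w, so 5·(14 − L) = 15.
Then 14 − L = 3, giving L = 11.

L* = 11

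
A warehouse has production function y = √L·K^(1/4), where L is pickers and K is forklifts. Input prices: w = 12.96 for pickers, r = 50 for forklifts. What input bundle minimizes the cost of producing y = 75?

L* = 625, K* = 81

Cost minimization requires the marginal rate of technical substitution to equal the input-price ratio: MP_L/MP_K = w/r.
Here MP_L/MP_K = (1/2)·(K/L)/(1/4) = 2·(K/L). Setting this equal to 12.96/50 = 0.2592 gives K = 0.1296L.
Substituting into y = 75: L^(1/2)·(0.1296L)^(1/4) = 75.
Solving, L = 625 and K = 81.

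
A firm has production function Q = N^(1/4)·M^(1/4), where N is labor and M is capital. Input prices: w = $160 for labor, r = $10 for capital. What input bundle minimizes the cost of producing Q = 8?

N* = 16, M* = 256

Cost minimization requires the marginal rate of technical substitution to equal the input-price ratio: MP_N/MP_M = w/r.
Here MP_N/MP_M = (1/4)·(M/N)/(1/4) = (M/N). Setting this equal to 160/10 = 16 gives M = 16N.
Substituting into Q = 8: N^(1/4)·(16N)^(1/4) = 8.
Solving, N = 16 and M = 256.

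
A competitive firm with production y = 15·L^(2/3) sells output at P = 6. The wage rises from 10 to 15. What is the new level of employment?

From P·MP_L = w with MP_L = 10·L^(-1/3), the labor demand is L(w) = (60/w)^(3).
At w = 10: L = 216. At w = 15: L = 64.

L* = 64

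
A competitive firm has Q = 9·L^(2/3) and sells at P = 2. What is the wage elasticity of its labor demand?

MP_L = (2/3)·9·L^(-1/3), so P·MP_L = w gives 12·L^(-1/3) = w.
Solving, L(w) = (12/w)^(3). This is a constant-elasticity form: L ∝ w^(−3), so ε = −3.

ε = -3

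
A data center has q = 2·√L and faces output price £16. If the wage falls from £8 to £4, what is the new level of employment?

From P·MP_L = w with MP_L = L^(-1/2), the labor demand is L(w) = (16/w)^(2).
At w = 8: L = 4. At w = 4: L = 16.

L* = 16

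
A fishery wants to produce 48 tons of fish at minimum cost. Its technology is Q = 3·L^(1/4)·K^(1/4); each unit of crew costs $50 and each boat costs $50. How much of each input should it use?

L* = 256, K* = 256

Cost minimization requires the marginal rate of technical substitution to equal the input-price ratio: MP_L/MP_K = w/r.
Here MP_L/MP_K = (1/4)·(K/L)/(1/4) = (K/L). Setting this equal to 50/50 = 1 gives K = L.
Substituting into Q = 48: 3·L^(1/4)·(L)^(1/4) = 48.
Solving, L = 256 and K = 256.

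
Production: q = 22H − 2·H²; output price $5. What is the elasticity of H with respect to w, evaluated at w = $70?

From P·MP_H = w with MP_H = 22 − 4H, labor demand is H(w) = (22 − w/5)/4.
dH/dw = −1/(20) = -0.05.
At w = 70, H = 2, so ε = (dH/dw)·(w/H) = (-0.05)·(70/2) = -1.75.

ε = -1.75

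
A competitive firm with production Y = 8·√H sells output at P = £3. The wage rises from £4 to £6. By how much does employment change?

From P·MP_H = w with MP_H = 4·H^(-1/2), the labor demand is H(w) = (12/w)^(2).
At w = 4: H = 9. At w = 6: H = 4.
ΔH = 4 − 9 = -5.

ΔH = -5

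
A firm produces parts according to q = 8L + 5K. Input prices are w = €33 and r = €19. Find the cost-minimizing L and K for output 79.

The inputs are perfect substitutes, so the firm uses whichever has the lower cost per unit of output.
Cost per unit of output via L is w/8 = 4.125; via K it is r/5 = 3.8. K is cheaper.
Producing q = 79 with K alone: L = 0, K = 15.8.

L* = 0, K* = 15.8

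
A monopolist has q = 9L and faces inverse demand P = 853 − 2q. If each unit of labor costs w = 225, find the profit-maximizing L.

L* = 23

Marginal revenue from the inverse demand is MR = 853 − 4q.
The marginal product is MP_L = 9.
A monopolist hires until marginal revenue product equals the wage: MR·MP_L = w.
(853 − 36L)·9 = 225, so L = 23.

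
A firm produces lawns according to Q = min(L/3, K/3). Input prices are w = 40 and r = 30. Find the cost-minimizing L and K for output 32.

With a fixed-proportions technology, the cost-minimizing bundle uses no slack in either input: L/3 = K/3 = Q.
So L = 3·32 = 96 and K = 3·32 = 96.

L* = 96, K* = 96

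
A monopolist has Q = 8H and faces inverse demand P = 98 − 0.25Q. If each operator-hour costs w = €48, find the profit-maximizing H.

H* = 23

Marginal revenue from the inverse demand is MR = 98 − 0.5Q.
The marginal product is MP_H = 8.
A monopolist hires until marginal revenue product equals the wage: MR·MP_H = w.
(98 − 4H)·8 = 48, so H = 23.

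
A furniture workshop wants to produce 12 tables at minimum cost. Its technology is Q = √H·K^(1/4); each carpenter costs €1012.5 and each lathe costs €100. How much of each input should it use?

Cost minimization requires the marginal rate of technical substitution to equal the input-price ratio: MP_H/MP_K = w/r.
Here MP_H/MP_K = (1/2)·(K/H)/(1/4) = 2·(K/H). Setting this equal to 1012.5/100 = 10.125 gives K = 5.0625H.
Substituting into Q = 12: H^(1/2)·(5.0625H)^(1/4) = 12.
Solving, H = 16 and K = 81.

H* = 16, K* = 81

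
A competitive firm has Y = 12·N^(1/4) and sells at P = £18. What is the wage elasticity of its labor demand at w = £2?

ε = -4/3

MP_N = (1/4)·12·N^(-3/4), so P·MP_N = w gives 54·N^(-3/4) = w.
Solving, N(w) = (54/w)^(4/3). This is a constant-elasticity form: N ∝ w^(−4/3), so ε = −4/3.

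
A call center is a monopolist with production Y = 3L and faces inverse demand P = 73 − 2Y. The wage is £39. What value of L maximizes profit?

L* = 5

Marginal revenue from the inverse demand is MR = 73 − 4Y.
The marginal product is MP_L = 3.
A monopolist hires until marginal revenue product equals the wage: MR·MP_L = w.
(73 − 12L)·3 = 39, so L = 5.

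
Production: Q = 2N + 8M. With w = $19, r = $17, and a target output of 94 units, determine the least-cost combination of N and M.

N* = 0, M* = 11.75

The inputs are perfect substitutes, so the firm uses whichever has the lower cost per unit of output.
Cost per unit of output via N is w/2 = 9.5; via M it is r/8 = 2.125. M is cheaper.
Producing Q = 94 with M alone: N = 0, M = 11.75.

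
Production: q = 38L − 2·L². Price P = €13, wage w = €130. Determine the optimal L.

The marginal product of L is MP_L = 38 − 4L.
A price-taking firm hires until the value of the marginal product equals the wage: P·MP_L = w, so 13·(38 − 4L) = 130.
Then 38 − 4L = 10, giving L = 7.

L* = 7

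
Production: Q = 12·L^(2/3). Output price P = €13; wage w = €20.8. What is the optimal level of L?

L* = 125

MP_L = (2/3)·12·L^(-1/3) = 8·L^(-1/3).
Profit maximization for a price taker requires P·MP_L = w: 13·8·L^(-1/3) = 20.8.
So L^(-1/3) = 0.2, which gives L = 125.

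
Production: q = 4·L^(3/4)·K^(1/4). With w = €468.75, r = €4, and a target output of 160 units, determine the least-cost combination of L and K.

L* = 16, K* = 625

Cost minimization requires the marginal rate of technical substitution to equal the input-price ratio: MP_L/MP_K = w/r.
Here MP_L/MP_K = (3/4)·(K/L)/(1/4) = 3·(K/L). Setting this equal to 468.75/4 = 117.1875 gives K = 39.0625L.
Substituting into q = 160: 4·L^(3/4)·(39.0625L)^(1/4) = 160.
Solving, L = 16 and K = 625.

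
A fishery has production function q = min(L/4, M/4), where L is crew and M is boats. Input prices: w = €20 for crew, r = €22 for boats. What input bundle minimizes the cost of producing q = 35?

With a fixed-proportions technology, the cost-minimizing bundle uses no slack in either input: L/4 = M/4 = q.
So L = 4·35 = 140 and M = 4·35 = 140.

L* = 140, M* = 140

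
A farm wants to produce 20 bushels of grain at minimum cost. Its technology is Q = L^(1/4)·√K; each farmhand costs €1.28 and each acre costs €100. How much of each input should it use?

L* = 625, K* = 16

Cost minimization requires the marginal rate of technical substitution to equal the input-price ratio: MP_L/MP_K = w/r.
Here MP_L/MP_K = (1/4)·(K/L)/(1/2) = 0.5·(K/L). Setting this equal to 1.28/100 = 0.0128 gives K = 0.0256L.
Substituting into Q = 20: L^(1/4)·(0.0256L)^(1/2) = 20.
Solving, L = 625 and K = 16.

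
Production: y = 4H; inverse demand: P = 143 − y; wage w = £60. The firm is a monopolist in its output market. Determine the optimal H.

H* = 16

Marginal revenue from the inverse demand is MR = 143 − 2y.
The marginal product is MP_H = 4.
A monopolist hires until marginal revenue product equals the wage: MR·MP_H = w.
(143 − 8H)·4 = 60, so H = 16.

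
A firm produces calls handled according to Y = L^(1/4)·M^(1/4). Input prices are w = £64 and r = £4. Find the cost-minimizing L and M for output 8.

L* = 16, M* = 256

Cost minimization requires the marginal rate of technical substitution to equal the input-price ratio: MP_L/MP_M = w/r.
Here MP_L/MP_M = (1/4)·(M/L)/(1/4) = (M/L). Setting this equal to 64/4 = 16 gives M = 16L.
Substituting into Y = 8: L^(1/4)·(16L)^(1/4) = 8.
Solving, L = 16 and M = 256.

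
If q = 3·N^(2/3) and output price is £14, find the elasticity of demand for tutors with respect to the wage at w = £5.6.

ε = -3

MP_N = (2/3)·3·N^(-1/3), so P·MP_N = w gives 28·N^(-1/3) = w.
Solving, N(w) = (28/w)^(3). This is a constant-elasticity form: N ∝ w^(−3), so ε = −3.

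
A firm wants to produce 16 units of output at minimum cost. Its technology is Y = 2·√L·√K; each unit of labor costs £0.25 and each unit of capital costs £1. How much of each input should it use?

Cost minimization requires the marginal rate of technical substitution to equal the input-price ratio: MP_L/MP_K = w/r.
Here MP_L/MP_K = (1/2)·(K/L)/(1/2) = (K/L). Setting this equal to 0.25/1 = 0.25 gives K = 0.25L.
Substituting into Y = 16: 2·L^(1/2)·(0.25L)^(1/2) = 16.
Solving, L = 16 and K = 4.

L* = 16, K* = 4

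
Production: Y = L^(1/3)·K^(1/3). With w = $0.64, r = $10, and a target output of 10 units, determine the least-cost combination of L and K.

Cost minimization requires the marginal rate of technical substitution to equal the input-price ratio: MP_L/MP_K = w/r.
Here MP_L/MP_K = (1/3)·(K/L)/(1/3) = (K/L). Setting this equal to 0.64/10 = 0.064 gives K = 0.064L.
Substituting into Y = 10: L^(1/3)·(0.064L)^(1/3) = 10.
Solving, L = 125 and K = 8.

L* = 125, K* = 8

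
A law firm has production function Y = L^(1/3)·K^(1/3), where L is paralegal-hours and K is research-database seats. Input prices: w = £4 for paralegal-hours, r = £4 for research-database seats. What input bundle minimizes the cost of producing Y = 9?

L* = 27, K* = 27

Cost minimization requires the marginal rate of technical substitution to equal the input-price ratio: MP_L/MP_K = w/r.
Here MP_L/MP_K = (1/3)·(K/L)/(1/3) = (K/L). Setting this equal to 4/4 = 1 gives K = L.
Substituting into Y = 9: L^(1/3)·(L)^(1/3) = 9.
Solving, L = 27 and K = 27.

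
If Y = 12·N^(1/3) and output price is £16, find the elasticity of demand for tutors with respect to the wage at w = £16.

MP_N = (1/3)·12·N^(-2/3), so P·MP_N = w gives 64·N^(-2/3) = w.
Solving, N(w) = (64/w)^(3/2). This is a constant-elasticity form: N ∝ w^(−3/2), so ε = −3/2.

ε = -1.5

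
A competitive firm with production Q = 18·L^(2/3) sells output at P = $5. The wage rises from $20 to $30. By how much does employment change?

ΔL = -19

From P·MP_L = w with MP_L = 12·L^(-1/3), the labor demand is L(w) = (60/w)^(3).
At w = 20: L = 27. At w = 30: L = 8.
ΔL = 8 − 27 = -19.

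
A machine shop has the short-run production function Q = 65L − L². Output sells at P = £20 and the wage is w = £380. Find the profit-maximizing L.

The marginal product of L is MP_L = 65 − 2L.
A price-taking firm hires until the value of the marginal product equals the wage: P·MP_L = w, so 20·(65 − 2L) = 380.
Then 65 − 2L = 19, giving L = 23.

L* = 23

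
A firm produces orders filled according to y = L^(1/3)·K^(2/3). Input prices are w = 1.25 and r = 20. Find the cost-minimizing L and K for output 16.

Cost minimization requires the marginal rate of technical substitution to equal the input-price ratio: MP_L/MP_K = w/r.
Here MP_L/MP_K = (1/3)·(K/L)/(2/3) = 0.5·(K/L). Setting this equal to 1.25/20 = 0.0625 gives K = 0.125L.
Substituting into y = 16: L^(1/3)·(0.125L)^(2/3) = 16.
Solving, L = 64 and K = 8.

L* = 64, K* = 8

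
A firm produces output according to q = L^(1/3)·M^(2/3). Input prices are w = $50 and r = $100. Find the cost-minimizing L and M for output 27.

Cost minimization requires the marginal rate of technical substitution to equal the input-price ratio: MP_L/MP_M = w/r.
Here MP_L/MP_M = (1/3)·(M/L)/(2/3) = 0.5·(M/L). Setting this equal to 50/100 = 0.5 gives M = L.
Substituting into q = 27: L^(1/3)·(L)^(2/3) = 27.
Solving, L = 27 and M = 27.

L* = 27, M* = 27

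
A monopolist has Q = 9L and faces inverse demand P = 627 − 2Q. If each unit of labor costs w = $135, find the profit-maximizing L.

Marginal revenue from the inverse demand is MR = 627 − 4Q.
The marginal product is MP_L = 9.
A monopolist hires until marginal revenue product equals the wage: MR·MP_L = w.
(627 − 36L)·9 = 135, so L = 17.

L* = 17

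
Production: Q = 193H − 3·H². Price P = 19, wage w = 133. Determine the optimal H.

H* = 31

The marginal product of H is MP_H = 193 − 6H.
A price-taking firm hires until the value of the marginal product equals the wage: P·MP_H = w, so 19·(193 − 6H) = 133.
Then 193 − 6H = 7, giving H = 31.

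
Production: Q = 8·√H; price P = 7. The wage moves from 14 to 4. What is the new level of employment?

From P·MP_H = w with MP_H = 4·H^(-1/2), the labor demand is H(w) = (28/w)^(2).
At w = 14: H = 4. At w = 4: H = 49.

H* = 49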